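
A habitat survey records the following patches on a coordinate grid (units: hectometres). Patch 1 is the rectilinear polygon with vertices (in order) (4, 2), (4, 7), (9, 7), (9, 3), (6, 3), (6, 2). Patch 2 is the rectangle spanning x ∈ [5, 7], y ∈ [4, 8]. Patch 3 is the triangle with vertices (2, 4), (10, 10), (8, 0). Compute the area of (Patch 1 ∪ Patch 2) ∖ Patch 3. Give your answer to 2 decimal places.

3.86

|Patch 1 ∪ Patch 2| = 24.
|(Patch 1 ∪ Patch 2) ∩ Patch 3| = 20.1417.
|(Patch 1 ∪ Patch 2) ∖ Patch 3| = 24 − 20.1417 = 3.86.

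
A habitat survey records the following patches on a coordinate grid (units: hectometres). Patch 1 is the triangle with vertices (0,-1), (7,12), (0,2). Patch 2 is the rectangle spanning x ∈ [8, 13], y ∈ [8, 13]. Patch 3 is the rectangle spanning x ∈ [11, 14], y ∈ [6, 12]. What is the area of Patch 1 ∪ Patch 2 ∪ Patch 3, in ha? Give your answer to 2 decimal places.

By inclusion–exclusion:
Individual areas: |Patch 1| = 10.5, |Patch 2| = 25, |Patch 3| = 18.
|Patch 1∩Patch 2| = 0.
|Patch 1∩Patch 3| = 0.
|Patch 2∩Patch 3|: x∈[11,13], y∈[8,12] → 2·4 = 8.
|Patch 1∩Patch 2∩Patch 3| = 0.
|Patch 1 ∪ Patch 2 ∪ Patch 3| = 53.5 − 8 + 0 = 45.50.

45.50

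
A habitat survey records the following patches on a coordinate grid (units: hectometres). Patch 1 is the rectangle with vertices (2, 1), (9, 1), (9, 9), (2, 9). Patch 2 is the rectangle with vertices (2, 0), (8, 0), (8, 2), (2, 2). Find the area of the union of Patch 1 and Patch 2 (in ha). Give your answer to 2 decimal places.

By inclusion–exclusion:
Individual areas: |Patch 1| = 56, |Patch 2| = 12.
|Patch 1∩Patch 2|: x∈[2,8], y∈[1,2] → 6·1 = 6.
|Patch 1 ∪ Patch 2| = 68 − 6 = 62.00.

62.00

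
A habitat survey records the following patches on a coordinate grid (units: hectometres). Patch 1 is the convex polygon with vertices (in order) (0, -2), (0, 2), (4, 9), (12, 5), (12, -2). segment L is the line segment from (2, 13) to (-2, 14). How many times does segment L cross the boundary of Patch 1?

0

The segment lies entirely outside Patch 1 and never meets its boundary.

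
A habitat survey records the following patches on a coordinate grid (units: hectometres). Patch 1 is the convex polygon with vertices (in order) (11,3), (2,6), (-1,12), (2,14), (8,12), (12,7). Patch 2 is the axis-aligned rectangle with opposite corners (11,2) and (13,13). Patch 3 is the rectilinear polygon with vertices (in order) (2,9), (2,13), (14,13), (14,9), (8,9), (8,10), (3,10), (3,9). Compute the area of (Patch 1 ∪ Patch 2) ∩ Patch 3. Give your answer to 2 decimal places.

|Patch 1 ∪ Patch 2| = 101.875.
|(Patch 1 ∪ Patch 2) ∩ Patch 3| = 29.10.

29.10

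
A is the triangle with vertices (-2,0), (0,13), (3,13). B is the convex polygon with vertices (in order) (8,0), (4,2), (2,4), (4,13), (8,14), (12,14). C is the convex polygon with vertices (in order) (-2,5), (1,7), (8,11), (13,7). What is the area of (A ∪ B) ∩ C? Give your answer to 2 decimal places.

28.09

|A ∪ B| = 108.5.
|(A ∪ B) ∩ C| = 28.09.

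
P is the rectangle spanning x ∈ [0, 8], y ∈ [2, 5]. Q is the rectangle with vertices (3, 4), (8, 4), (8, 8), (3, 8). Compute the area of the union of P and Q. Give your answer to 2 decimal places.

By inclusion–exclusion:
Individual areas: |P| = 24, |Q| = 20.
|P∩Q|: x∈[3,8], y∈[4,5] → 5·1 = 5.
|P ∪ Q| = 44 − 5 = 39.00.

39.00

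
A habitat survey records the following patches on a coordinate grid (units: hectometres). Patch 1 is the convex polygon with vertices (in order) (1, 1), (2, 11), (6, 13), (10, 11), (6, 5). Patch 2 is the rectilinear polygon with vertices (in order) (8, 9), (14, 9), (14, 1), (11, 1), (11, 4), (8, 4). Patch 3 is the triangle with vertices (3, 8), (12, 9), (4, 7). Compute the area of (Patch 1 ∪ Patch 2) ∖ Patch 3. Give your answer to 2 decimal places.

|Patch 1 ∪ Patch 2| = 93.6667.
|(Patch 1 ∪ Patch 2) ∩ Patch 3| = 5.
|(Patch 1 ∪ Patch 2) ∖ Patch 3| = 93.6667 − 5 = 88.67.

88.67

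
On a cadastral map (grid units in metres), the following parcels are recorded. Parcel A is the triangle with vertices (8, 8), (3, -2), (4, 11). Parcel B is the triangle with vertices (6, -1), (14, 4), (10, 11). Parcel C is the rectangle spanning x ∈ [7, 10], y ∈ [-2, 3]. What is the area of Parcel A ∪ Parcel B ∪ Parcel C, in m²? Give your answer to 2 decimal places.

73.35

By inclusion–exclusion:
Individual areas: |Parcel A| = 27.5, |Parcel B| = 38, |Parcel C| = 15.
|Parcel A∩Parcel B| = 0.
|Parcel A∩Parcel C| = 0.
|Parcel B∩Parcel C| = 7.1458.
|Parcel A∩Parcel B∩Parcel C| = 0.
|Parcel A ∪ Parcel B ∪ Parcel C| = 80.5 − 7.1458 + 0 = 73.35.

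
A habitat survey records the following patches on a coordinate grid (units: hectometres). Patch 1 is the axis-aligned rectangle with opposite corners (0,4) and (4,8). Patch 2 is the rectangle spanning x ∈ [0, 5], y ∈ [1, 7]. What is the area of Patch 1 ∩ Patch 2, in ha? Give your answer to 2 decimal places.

|Patch 1∩Patch 2|: x∈[0,4], y∈[4,7] → 4·3 = 12.

12.00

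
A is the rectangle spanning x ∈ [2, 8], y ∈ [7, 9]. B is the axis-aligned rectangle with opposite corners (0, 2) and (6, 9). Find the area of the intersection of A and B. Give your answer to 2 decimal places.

|A∩B|: x∈[2,6], y∈[7,9] → 4·2 = 8.

8.00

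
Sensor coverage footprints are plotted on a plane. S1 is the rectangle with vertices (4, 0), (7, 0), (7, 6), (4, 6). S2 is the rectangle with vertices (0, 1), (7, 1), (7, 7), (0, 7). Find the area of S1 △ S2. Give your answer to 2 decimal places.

|S1∩S2|: x∈[4,7], y∈[1,6] → 3·5 = 15.
|S1 △ S2| = |S1| + |S2| − 2·|S1∩S2| = 18 + 42 − 30 = 30.00.

30.00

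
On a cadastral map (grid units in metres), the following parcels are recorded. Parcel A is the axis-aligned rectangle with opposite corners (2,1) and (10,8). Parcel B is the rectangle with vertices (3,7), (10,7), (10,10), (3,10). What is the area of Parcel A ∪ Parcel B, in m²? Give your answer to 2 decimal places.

By inclusion–exclusion:
Individual areas: |Parcel A| = 56, |Parcel B| = 21.
|Parcel A∩Parcel B|: x∈[3,10], y∈[7,8] → 7·1 = 7.
|Parcel A ∪ Parcel B| = 77 − 7 = 70.00.

70.00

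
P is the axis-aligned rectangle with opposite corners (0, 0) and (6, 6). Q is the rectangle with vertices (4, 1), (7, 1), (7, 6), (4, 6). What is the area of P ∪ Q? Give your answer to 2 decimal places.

By inclusion–exclusion:
Individual areas: |P| = 36, |Q| = 15.
|P∩Q|: x∈[4,6], y∈[1,6] → 2·5 = 10.
|P ∪ Q| = 51 − 10 = 41.00.

41.00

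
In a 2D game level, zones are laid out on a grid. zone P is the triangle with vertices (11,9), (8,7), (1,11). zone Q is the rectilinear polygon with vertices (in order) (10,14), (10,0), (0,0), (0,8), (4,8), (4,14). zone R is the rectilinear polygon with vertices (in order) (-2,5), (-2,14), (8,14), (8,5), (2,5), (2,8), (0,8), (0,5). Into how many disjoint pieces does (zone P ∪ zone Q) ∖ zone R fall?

1

(zone P ∪ zone Q) ∖ zone R is a single connected region.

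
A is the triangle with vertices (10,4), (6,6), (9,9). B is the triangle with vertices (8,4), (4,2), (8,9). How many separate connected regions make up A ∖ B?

2

A ∖ B splits into 2 disjoint pieces (area 6, area 0.1111).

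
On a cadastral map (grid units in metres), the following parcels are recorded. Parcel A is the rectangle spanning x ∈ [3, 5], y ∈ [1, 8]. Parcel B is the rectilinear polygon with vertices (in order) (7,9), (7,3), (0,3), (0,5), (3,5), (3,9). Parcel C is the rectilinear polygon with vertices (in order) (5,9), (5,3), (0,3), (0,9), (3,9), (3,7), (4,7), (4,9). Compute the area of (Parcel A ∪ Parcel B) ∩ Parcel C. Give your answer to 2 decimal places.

16.00

|Parcel A ∪ Parcel B| = 34.
|(Parcel A ∪ Parcel B) ∩ Parcel C| = 16.00.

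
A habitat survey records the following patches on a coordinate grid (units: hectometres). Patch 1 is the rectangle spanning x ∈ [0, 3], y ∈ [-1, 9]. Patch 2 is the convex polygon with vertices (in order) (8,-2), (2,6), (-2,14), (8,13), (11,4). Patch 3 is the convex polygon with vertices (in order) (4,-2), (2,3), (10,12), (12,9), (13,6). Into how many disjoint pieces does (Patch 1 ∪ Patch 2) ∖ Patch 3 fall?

2

(Patch 1 ∪ Patch 2) ∖ Patch 3 splits into 2 disjoint pieces (area 78.4706, area 8.5048).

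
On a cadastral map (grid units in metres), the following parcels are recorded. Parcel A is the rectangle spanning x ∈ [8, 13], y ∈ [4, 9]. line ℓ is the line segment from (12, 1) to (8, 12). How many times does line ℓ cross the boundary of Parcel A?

2

The segment meets the boundary at (9.091,9), (10.909,4).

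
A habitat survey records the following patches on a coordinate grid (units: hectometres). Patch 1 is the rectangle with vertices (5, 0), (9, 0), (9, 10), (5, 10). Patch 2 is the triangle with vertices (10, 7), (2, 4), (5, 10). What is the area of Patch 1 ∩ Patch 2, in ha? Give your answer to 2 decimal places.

11.70

The intersection is the polygon with vertices (9,6.625), (5,5.125), (5,10), (9,7.6).
By the shoelace formula its area is 11.70.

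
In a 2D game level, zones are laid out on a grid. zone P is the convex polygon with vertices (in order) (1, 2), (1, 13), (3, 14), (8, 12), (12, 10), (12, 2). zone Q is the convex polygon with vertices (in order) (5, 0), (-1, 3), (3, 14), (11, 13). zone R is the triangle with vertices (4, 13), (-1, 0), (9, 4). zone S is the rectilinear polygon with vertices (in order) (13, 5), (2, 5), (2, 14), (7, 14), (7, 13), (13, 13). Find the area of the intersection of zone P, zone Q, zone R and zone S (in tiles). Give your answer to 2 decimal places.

The intersection is the polygon with vertices (4,13), (7.824,6.118), (7.308,5), (2,5), (2,7.8).
By the shoelace formula its area is 27.94.

27.94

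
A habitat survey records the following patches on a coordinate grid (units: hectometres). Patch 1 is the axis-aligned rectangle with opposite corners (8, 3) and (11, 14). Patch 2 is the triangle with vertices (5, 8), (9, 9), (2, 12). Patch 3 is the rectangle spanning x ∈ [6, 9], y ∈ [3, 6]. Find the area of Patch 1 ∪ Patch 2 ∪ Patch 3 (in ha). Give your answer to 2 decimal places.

48.16

By inclusion–exclusion:
Individual areas: |Patch 1| = 33, |Patch 2| = 9.5, |Patch 3| = 9.
|Patch 1∩Patch 2| = 0.3393.
|Patch 1∩Patch 3|: x∈[8,9], y∈[3,6] → 1·3 = 3.
|Patch 2∩Patch 3| = 0.
|Patch 1∩Patch 2∩Patch 3| = 0.
|Patch 1 ∪ Patch 2 ∪ Patch 3| = 51.5 − 3.3393 + 0 = 48.16.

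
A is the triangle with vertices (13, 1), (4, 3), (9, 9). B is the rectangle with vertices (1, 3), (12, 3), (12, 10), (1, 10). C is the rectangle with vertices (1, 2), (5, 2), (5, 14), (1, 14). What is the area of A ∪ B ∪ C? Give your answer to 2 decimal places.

By inclusion–exclusion:
Individual areas: |A| = 32, |B| = 77, |C| = 48.
|A∩B| = 24.
|A∩C| = 0.7111.
|B∩C|: x∈[1,5], y∈[3,10] → 4·7 = 28.
|A∩B∩C| = 0.6.
|A ∪ B ∪ C| = 157 − 52.7111 + 0.6 = 104.89.

104.89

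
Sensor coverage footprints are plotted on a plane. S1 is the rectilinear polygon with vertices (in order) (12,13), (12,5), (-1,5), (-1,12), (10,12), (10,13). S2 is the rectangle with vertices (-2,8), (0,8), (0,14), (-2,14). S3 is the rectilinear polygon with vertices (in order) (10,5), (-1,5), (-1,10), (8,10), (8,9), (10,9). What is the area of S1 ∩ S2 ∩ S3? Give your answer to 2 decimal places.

2.00

The intersection is the polygon with vertices (0,8), (-1,8), (-1,10), (0,10).
By the shoelace formula its area is 2.00.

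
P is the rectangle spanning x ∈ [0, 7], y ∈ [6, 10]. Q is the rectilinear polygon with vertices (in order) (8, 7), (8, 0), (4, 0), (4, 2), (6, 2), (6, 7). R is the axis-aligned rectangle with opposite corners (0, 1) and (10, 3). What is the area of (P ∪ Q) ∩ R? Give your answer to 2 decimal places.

The region (P ∪ Q) ∩ R is the polygon with vertices (8,1), (4,1), (4,2), (6,2), (6,3), (8,3).
By the shoelace formula its area is 6.00.

6.00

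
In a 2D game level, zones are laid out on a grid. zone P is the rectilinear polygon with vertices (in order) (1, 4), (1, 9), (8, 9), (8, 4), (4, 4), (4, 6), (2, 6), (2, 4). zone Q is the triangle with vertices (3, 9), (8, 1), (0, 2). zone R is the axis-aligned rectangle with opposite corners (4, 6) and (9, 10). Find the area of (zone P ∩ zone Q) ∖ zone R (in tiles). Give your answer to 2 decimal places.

8.53

|zone P ∩ zone Q| = 9.1458.
|(zone P ∩ zone Q) ∩ zone R| = 0.6125.
|(zone P ∩ zone Q) ∖ zone R| = 9.1458 − 0.6125 = 8.53.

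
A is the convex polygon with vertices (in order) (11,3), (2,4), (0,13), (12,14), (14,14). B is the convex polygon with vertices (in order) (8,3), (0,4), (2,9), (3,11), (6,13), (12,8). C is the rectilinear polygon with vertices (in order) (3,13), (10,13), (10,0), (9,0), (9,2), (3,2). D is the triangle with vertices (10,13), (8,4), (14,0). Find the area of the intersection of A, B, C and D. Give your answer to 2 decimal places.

The intersection is the polygon with vertices (10,9.667), (10,5.5), (8.522,3.652), (8,4), (9.375,10.188).
By the shoelace formula its area is 7.20.

7.20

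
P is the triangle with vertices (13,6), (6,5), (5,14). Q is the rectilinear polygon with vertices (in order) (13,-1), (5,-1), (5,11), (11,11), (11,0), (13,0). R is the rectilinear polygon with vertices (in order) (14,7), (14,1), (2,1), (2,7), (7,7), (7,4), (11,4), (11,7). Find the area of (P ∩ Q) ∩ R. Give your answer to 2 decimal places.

2.15

|P ∩ Q| = 25.7143.
|(P ∩ Q) ∩ R| = 2.15.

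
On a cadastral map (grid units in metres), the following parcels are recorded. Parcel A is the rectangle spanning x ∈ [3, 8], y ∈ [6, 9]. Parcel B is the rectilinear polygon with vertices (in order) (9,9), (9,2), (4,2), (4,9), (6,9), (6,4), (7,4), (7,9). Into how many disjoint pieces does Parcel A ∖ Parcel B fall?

2

Parcel A ∖ Parcel B splits into 2 disjoint pieces (area 3, area 3).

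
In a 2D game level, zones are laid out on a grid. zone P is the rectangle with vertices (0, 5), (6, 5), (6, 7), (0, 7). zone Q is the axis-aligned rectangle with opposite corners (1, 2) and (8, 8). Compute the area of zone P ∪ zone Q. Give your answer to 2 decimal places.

44.00

By inclusion–exclusion:
Individual areas: |zone P| = 12, |zone Q| = 42.
|zone P∩zone Q|: x∈[1,6], y∈[5,7] → 5·2 = 10.
|zone P ∪ zone Q| = 54 − 10 = 44.00.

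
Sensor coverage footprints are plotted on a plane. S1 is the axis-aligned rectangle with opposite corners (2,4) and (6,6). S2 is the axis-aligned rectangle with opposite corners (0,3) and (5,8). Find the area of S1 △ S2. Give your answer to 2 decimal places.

|S1∩S2|: x∈[2,5], y∈[4,6] → 3·2 = 6.
|S1 △ S2| = |S1| + |S2| − 2·|S1∩S2| = 8 + 25 − 12 = 21.00.

21.00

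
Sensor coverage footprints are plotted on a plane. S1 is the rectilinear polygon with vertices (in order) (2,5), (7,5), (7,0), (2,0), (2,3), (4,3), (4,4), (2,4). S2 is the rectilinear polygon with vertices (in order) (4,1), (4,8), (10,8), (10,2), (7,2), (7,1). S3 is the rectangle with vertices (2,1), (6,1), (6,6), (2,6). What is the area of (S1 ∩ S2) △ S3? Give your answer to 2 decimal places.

|S1 ∩ S2| = 12.
|(S1 ∩ S2) ∩ S3| = 8.
|(S1 ∩ S2) △ S3| = 12 + 20 − 16 = 16.00.

16.00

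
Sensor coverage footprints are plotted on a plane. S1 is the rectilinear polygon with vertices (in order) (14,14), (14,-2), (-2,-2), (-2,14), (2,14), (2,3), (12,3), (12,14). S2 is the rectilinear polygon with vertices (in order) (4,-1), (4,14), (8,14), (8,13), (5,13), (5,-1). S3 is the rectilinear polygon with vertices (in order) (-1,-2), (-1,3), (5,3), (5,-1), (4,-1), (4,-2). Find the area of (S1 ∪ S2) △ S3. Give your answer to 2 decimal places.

|S1 ∪ S2| = 160.
|(S1 ∪ S2) ∩ S3| = 29.
|(S1 ∪ S2) △ S3| = 160 + 29 − 58 = 131.00.

131.00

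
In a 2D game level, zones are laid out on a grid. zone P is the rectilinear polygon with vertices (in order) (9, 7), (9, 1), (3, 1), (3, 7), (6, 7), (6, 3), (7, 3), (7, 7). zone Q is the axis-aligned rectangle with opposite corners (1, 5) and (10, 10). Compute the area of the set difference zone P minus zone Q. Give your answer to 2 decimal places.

|zone P| = 32, |zone P∩zone Q| = 10.
|zone P ∖ zone Q| = |zone P| − |zone P∩zone Q| = 32 − 10 = 22.00.

22.00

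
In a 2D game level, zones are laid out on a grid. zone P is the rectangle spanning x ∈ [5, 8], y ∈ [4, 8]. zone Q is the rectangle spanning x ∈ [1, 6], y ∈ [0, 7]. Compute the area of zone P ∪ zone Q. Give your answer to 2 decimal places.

44.00

By inclusion–exclusion:
Individual areas: |zone P| = 12, |zone Q| = 35.
|zone P∩zone Q|: x∈[5,6], y∈[4,7] → 1·3 = 3.
|zone P ∪ zone Q| = 47 − 3 = 44.00.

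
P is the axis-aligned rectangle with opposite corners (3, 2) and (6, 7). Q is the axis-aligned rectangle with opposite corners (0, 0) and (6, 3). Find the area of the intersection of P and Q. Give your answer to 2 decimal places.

3.00

|P∩Q|: x∈[3,6], y∈[2,3] → 3·1 = 3.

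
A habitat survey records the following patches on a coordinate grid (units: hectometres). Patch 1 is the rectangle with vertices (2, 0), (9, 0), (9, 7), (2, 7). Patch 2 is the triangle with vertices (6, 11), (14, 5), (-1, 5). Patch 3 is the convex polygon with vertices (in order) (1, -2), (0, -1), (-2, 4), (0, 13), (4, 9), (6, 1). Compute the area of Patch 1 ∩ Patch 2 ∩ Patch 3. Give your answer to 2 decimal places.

5.50

The intersection is the polygon with vertices (4.5,7), (5,5), (2,5), (2,7).
By the shoelace formula its area is 5.50.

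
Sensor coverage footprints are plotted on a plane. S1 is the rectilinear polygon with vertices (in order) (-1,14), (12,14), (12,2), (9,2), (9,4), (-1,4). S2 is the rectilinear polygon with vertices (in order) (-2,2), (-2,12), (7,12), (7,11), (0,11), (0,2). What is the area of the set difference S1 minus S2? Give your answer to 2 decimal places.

|S1| = 136, |S1∩S2| = 15.
|S1 ∖ S2| = |S1| − |S1∩S2| = 136 − 15 = 121.00.

121.00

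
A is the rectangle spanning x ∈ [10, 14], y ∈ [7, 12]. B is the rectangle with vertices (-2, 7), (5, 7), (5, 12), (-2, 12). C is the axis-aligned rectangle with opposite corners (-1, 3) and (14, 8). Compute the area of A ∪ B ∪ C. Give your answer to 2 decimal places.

120.00

By inclusion–exclusion:
Individual areas: |A| = 20, |B| = 35, |C| = 75.
|A∩B| = 0 (no overlap).
|A∩C|: x∈[10,14], y∈[7,8] → 4·1 = 4.
|B∩C|: x∈[-1,5], y∈[7,8] → 6·1 = 6.
|A∩B∩C| = 0.
|A ∪ B ∪ C| = 130 − 10 + 0 = 120.00.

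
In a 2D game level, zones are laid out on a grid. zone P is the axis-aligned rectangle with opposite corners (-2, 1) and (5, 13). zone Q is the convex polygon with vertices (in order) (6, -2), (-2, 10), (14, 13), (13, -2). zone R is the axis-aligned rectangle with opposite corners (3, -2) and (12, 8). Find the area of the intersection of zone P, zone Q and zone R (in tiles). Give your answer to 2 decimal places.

13.25

The intersection is the polygon with vertices (4,1), (3,2.5), (3,8), (5,8), (5,1).
By the shoelace formula its area is 13.25.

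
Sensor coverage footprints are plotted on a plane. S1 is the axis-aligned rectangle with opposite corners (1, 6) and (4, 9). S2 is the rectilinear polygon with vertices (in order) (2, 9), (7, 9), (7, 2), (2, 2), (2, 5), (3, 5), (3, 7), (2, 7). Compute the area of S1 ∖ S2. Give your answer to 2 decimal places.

4.00

|S1| = 9, |S1∩S2| = 5.
|S1 ∖ S2| = |S1| − |S1∩S2| = 9 − 5 = 4.00.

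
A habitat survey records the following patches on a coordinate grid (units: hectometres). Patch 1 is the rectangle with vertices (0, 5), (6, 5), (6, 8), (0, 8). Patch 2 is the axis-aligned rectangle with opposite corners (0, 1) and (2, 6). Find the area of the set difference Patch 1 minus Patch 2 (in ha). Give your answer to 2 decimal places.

16.00

|Patch 1∩Patch 2|: x∈[0,2], y∈[5,6] → 2·1 = 2.
|Patch 1| = 18.
|Patch 1 ∖ Patch 2| = |Patch 1| − |Patch 1∩Patch 2| = 18 − 2 = 16.00.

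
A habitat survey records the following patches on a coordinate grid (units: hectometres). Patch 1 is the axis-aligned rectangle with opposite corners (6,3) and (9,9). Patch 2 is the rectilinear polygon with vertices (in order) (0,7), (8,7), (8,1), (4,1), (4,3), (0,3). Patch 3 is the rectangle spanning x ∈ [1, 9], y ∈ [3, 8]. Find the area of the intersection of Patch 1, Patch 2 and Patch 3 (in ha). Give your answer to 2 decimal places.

The intersection is the polygon with vertices (6,7), (8,7), (8,3), (6,3).
By the shoelace formula its area is 8.00.

8.00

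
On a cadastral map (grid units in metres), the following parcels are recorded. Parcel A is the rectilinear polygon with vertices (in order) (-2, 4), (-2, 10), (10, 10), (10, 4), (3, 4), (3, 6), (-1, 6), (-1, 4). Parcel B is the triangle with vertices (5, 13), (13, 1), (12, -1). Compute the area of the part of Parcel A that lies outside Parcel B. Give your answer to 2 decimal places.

|Parcel A| = 64, |Parcel A∩Parcel B| = 5.25.
|Parcel A ∖ Parcel B| = |Parcel A| − |Parcel A∩Parcel B| = 64 − 5.25 = 58.75.

58.75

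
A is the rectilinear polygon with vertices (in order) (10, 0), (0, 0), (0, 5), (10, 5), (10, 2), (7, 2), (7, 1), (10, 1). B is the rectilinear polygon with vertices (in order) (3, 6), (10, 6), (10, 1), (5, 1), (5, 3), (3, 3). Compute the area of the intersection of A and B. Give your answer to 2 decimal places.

21.00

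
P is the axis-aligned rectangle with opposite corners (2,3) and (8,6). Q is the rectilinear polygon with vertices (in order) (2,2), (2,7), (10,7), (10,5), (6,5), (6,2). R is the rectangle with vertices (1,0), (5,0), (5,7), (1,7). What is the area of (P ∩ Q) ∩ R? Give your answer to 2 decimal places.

9.00

The region (P ∩ Q) ∩ R is the polygon with vertices (2,3), (2,6), (5,6), (5,3).
By the shoelace formula its area is 9.00.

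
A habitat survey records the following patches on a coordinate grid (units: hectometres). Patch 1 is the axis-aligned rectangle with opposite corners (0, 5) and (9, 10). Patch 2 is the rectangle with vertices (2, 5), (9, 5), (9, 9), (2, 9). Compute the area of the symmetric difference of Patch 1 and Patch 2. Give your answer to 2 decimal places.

|Patch 1∩Patch 2|: x∈[2,9], y∈[5,9] → 7·4 = 28.
|Patch 1 △ Patch 2| = |Patch 1| + |Patch 2| − 2·|Patch 1∩Patch 2| = 45 + 28 − 56 = 17.00.

17.00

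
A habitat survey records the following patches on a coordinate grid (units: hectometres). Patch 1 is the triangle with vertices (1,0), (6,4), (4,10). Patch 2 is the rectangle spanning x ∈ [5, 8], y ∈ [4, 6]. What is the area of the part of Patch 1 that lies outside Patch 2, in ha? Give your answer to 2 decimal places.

17.67

|Patch 1| = 19, |Patch 1∩Patch 2| = 1.3333.
|Patch 1 ∖ Patch 2| = |Patch 1| − |Patch 1∩Patch 2| = 19 − 1.3333 = 17.67.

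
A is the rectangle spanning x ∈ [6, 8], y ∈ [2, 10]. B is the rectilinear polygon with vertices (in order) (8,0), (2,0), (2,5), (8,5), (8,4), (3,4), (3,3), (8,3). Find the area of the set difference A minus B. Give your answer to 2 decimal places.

12.00

|A| = 16, |A∩B| = 4.
|A ∖ B| = |A| − |A∩B| = 16 − 4 = 12.00.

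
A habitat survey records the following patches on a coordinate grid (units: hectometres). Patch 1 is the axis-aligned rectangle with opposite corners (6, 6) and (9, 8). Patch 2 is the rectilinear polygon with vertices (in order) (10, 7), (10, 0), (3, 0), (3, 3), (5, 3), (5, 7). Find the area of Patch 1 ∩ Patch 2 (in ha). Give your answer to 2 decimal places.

The intersection is the polygon with vertices (9,6), (6,6), (6,7), (9,7).
By the shoelace formula its area is 3.00.

3.00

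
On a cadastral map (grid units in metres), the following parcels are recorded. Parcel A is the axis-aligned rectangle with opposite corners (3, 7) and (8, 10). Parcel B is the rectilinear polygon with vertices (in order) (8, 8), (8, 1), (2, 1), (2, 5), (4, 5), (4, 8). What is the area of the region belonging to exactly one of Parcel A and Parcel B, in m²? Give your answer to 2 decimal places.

43.00

|Parcel A| = 15, |Parcel B| = 36, |Parcel A∩Parcel B| = 4.
|Parcel A △ Parcel B| = |Parcel A| + |Parcel B| − 2·|Parcel A∩Parcel B| = 15 + 36 − 8 = 43.00.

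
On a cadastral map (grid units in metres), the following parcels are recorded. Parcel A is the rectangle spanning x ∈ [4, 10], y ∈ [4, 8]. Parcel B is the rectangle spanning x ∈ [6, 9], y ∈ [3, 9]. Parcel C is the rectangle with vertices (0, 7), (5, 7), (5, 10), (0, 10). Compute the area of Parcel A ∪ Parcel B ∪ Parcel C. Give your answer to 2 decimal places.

44.00

By inclusion–exclusion:
Individual areas: |Parcel A| = 24, |Parcel B| = 18, |Parcel C| = 15.
|Parcel A∩Parcel B|: x∈[6,9], y∈[4,8] → 3·4 = 12.
|Parcel A∩Parcel C|: x∈[4,5], y∈[7,8] → 1·1 = 1.
|Parcel B∩Parcel C| = 0 (no overlap).
|Parcel A∩Parcel B∩Parcel C| = 0.
|Parcel A ∪ Parcel B ∪ Parcel C| = 57 − 13 + 0 = 44.00.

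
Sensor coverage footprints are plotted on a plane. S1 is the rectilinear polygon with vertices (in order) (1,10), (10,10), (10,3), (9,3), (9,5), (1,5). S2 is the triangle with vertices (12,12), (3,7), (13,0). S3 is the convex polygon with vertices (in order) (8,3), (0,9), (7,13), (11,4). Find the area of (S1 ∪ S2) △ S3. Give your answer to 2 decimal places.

|S1 ∪ S2| = 77.4571.
|(S1 ∪ S2) ∩ S3| = 40.7838.
|(S1 ∪ S2) △ S3| = 77.4571 + 52.5 − 81.5676 = 48.39.

48.39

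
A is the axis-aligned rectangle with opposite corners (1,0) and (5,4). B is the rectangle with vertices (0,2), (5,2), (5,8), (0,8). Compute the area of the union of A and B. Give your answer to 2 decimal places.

38.00

By inclusion–exclusion:
Individual areas: |A| = 16, |B| = 30.
|A∩B|: x∈[1,5], y∈[2,4] → 4·2 = 8.
|A ∪ B| = 46 − 8 = 38.00.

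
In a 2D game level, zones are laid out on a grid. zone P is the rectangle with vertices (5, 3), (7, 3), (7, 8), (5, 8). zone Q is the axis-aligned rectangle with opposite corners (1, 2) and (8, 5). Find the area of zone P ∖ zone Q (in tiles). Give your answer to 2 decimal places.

|zone P∩zone Q|: x∈[5,7], y∈[3,5] → 2·2 = 4.
|zone P| = 10.
|zone P ∖ zone Q| = |zone P| − |zone P∩zone Q| = 10 − 4 = 6.00.

6.00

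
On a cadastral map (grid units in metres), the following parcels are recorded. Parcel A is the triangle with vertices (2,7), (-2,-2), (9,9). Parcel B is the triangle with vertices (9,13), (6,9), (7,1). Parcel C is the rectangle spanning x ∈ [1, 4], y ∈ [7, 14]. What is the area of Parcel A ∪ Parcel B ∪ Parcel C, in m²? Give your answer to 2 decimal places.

59.37

By inclusion–exclusion:
Individual areas: |Parcel A| = 27.5, |Parcel B| = 14, |Parcel C| = 21.
|Parcel A∩Parcel B| = 2.5586.
|Parcel A∩Parcel C| = 0.5714.
|Parcel B∩Parcel C| = 0.
|Parcel A∩Parcel B∩Parcel C| = 0.
|Parcel A ∪ Parcel B ∪ Parcel C| = 62.5 − 3.13 + 0 = 59.37.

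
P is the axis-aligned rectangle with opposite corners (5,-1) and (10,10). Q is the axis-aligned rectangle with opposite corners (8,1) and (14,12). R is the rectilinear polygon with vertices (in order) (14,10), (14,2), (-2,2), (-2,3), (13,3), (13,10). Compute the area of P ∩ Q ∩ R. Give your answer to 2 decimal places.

The intersection is the polygon with vertices (10,2), (8,2), (8,3), (10,3).
By the shoelace formula its area is 2.00.

2.00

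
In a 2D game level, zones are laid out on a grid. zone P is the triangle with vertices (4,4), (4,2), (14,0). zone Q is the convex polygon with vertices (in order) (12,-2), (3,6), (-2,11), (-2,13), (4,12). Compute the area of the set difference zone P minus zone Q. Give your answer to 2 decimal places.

|zone P| = 10, |zone P∩zone Q| = 2.7919.
|zone P ∖ zone Q| = |zone P| − |zone P∩zone Q| = 10 − 2.7919 = 7.21.

7.21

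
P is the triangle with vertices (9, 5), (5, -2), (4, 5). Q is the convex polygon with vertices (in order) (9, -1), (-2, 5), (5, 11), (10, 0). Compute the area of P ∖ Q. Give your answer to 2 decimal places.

|P| = 17.5, |P∩Q| = 13.7211.
|P ∖ Q| = |P| − |P∩Q| = 17.5 − 13.7211 = 3.78.

3.78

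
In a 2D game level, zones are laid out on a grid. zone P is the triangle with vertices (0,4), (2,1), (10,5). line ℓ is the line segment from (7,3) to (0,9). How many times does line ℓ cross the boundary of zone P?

2

The segment meets the boundary at (5.224,4.522), (6.632,3.316).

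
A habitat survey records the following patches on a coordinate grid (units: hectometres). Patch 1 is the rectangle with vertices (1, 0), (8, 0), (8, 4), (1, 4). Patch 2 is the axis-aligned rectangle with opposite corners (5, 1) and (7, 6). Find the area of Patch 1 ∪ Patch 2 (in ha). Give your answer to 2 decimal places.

By inclusion–exclusion:
Individual areas: |Patch 1| = 28, |Patch 2| = 10.
|Patch 1∩Patch 2|: x∈[5,7], y∈[1,4] → 2·3 = 6.
|Patch 1 ∪ Patch 2| = 38 − 6 = 32.00.

32.00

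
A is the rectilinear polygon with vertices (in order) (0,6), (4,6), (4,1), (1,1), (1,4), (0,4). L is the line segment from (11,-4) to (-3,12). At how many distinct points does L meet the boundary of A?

2

The segment meets the boundary at (2.25,6), (4,4).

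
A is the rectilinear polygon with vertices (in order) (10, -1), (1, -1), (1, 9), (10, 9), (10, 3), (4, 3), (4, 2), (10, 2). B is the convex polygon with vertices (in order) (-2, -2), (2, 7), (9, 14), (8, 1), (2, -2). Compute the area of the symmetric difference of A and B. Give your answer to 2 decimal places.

|A| = 84, |B| = 87, |A∩B| = 59.2212.
|A △ B| = |A| + |B| − 2·|A∩B| = 84 + 87 − 118.4423 = 52.56.

52.56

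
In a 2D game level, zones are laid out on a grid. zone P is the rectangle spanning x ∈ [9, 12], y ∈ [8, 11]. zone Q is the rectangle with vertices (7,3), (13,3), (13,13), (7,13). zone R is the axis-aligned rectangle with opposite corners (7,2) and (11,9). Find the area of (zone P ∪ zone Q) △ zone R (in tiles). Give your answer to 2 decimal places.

|zone P ∪ zone Q| = 60.
|(zone P ∪ zone Q) ∩ zone R| = 24.
|(zone P ∪ zone Q) △ zone R| = 60 + 28 − 48 = 40.00.

40.00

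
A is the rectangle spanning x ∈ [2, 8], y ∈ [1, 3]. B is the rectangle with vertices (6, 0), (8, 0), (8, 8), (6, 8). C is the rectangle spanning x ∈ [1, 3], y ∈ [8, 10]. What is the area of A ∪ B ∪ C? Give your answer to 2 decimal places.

28.00

By inclusion–exclusion:
Individual areas: |A| = 12, |B| = 16, |C| = 4.
|A∩B|: x∈[6,8], y∈[1,3] → 2·2 = 4.
|A∩C| = 0 (no overlap).
|B∩C| = 0 (no overlap).
|A∩B∩C| = 0.
|A ∪ B ∪ C| = 32 − 4 + 0 = 28.00.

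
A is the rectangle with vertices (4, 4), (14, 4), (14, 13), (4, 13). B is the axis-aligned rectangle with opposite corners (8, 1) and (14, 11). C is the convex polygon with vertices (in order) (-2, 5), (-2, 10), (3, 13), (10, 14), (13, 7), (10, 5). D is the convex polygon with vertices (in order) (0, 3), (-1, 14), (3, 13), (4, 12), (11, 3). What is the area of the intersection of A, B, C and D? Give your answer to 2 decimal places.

The intersection is the polygon with vertices (8,5), (8,6.857), (9.444,5).
By the shoelace formula its area is 1.34.

1.34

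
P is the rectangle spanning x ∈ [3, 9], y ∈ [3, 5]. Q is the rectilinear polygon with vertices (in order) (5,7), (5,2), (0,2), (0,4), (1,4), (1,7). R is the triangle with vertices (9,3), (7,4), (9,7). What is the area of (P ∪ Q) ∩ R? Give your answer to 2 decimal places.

The region (P ∪ Q) ∩ R is the polygon with vertices (9,3), (7,4), (7.667,5), (9,5).
By the shoelace formula its area is 2.67.

2.67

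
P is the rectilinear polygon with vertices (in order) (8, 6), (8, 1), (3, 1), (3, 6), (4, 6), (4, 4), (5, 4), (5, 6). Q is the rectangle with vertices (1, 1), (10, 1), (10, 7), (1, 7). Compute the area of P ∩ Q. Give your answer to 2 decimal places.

23.00

The intersection is the polygon with vertices (8,1), (3,1), (3,6), (4,6), (4,4), (5,4), (5,6), (8,6).
By the shoelace formula its area is 23.00.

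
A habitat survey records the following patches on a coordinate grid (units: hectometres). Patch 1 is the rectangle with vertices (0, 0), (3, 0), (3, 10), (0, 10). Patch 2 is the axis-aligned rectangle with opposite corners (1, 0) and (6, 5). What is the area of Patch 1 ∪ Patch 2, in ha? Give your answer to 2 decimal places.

By inclusion–exclusion:
Individual areas: |Patch 1| = 30, |Patch 2| = 25.
|Patch 1∩Patch 2|: x∈[1,3], y∈[0,5] → 2·5 = 10.
|Patch 1 ∪ Patch 2| = 55 − 10 = 45.00.

45.00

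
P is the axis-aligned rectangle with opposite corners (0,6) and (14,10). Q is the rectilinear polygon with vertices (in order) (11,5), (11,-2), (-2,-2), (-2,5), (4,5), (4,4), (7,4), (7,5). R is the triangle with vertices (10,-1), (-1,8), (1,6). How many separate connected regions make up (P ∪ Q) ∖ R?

(P ∪ Q) ∖ R splits into 3 disjoint pieces (area 55.1465, area 0.5, area 86.8571).

3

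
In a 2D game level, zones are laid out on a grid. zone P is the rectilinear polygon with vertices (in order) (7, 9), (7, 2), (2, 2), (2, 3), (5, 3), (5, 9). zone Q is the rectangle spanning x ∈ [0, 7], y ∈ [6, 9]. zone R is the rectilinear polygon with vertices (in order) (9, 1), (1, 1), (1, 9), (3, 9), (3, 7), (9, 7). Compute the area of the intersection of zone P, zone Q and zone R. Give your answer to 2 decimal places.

2.00

The intersection is the polygon with vertices (5,6), (5,7), (7,7), (7,6).
By the shoelace formula its area is 2.00.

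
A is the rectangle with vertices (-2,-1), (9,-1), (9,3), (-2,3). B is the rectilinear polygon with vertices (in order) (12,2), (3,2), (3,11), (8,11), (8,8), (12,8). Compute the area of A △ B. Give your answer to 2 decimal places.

|A| = 44, |B| = 69, |A∩B| = 6.
|A △ B| = |A| + |B| − 2·|A∩B| = 44 + 69 − 12 = 101.00.

101.00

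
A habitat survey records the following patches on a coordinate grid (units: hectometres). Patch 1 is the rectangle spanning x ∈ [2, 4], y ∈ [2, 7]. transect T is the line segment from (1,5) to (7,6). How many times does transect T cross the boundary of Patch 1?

The segment meets the boundary at (4,5.5), (2,5.167).

2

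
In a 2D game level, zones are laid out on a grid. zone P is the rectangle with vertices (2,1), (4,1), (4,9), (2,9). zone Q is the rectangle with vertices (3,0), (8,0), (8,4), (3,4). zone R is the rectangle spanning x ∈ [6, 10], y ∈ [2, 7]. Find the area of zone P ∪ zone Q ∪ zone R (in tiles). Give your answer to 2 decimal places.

By inclusion–exclusion:
Individual areas: |zone P| = 16, |zone Q| = 20, |zone R| = 20.
|zone P∩zone Q|: x∈[3,4], y∈[1,4] → 1·3 = 3.
|zone P∩zone R| = 0 (no overlap).
|zone Q∩zone R|: x∈[6,8], y∈[2,4] → 2·2 = 4.
|zone P∩zone Q∩zone R| = 0.
|zone P ∪ zone Q ∪ zone R| = 56 − 7 + 0 = 49.00.

49.00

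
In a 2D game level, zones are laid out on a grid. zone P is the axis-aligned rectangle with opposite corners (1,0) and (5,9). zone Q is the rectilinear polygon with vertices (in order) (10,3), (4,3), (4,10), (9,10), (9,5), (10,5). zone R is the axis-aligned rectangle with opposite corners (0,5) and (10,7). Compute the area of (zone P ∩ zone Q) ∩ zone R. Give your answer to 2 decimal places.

The region (zone P ∩ zone Q) ∩ zone R is the polygon with vertices (5,5), (4,5), (4,7), (5,7).
By the shoelace formula its area is 2.00.

2.00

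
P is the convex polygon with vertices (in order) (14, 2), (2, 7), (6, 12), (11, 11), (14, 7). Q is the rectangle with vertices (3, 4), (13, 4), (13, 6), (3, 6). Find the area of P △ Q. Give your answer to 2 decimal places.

|P| = 68.5, |Q| = 20, |P∩Q| = 12.4.
|P △ Q| = |P| + |Q| − 2·|P∩Q| = 68.5 + 20 − 24.8 = 63.70.

63.70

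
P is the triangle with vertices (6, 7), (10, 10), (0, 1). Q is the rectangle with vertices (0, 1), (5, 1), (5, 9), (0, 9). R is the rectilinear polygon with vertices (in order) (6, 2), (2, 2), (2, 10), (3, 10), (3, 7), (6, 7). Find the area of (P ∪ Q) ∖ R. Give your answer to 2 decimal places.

|P ∪ Q| = 41.75.
|(P ∪ Q) ∩ R| = 17.55.
|(P ∪ Q) ∖ R| = 41.75 − 17.55 = 24.20.

24.20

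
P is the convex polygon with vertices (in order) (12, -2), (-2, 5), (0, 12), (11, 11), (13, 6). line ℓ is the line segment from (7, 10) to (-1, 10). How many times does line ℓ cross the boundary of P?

The segment meets the boundary at (-0.571,10).

1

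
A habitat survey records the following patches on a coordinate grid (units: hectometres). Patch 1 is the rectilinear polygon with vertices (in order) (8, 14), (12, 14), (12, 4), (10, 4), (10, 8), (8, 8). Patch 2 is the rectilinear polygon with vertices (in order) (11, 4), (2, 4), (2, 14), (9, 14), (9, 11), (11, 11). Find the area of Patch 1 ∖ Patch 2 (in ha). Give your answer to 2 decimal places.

16.00

|Patch 1| = 32, |Patch 1∩Patch 2| = 16.
|Patch 1 ∖ Patch 2| = |Patch 1| − |Patch 1∩Patch 2| = 32 − 16 = 16.00.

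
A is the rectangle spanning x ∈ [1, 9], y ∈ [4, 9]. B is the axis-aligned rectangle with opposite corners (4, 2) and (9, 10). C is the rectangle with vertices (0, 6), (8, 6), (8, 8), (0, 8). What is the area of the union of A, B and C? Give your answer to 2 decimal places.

By inclusion–exclusion:
Individual areas: |A| = 40, |B| = 40, |C| = 16.
|A∩B|: x∈[4,9], y∈[4,9] → 5·5 = 25.
|A∩C|: x∈[1,8], y∈[6,8] → 7·2 = 14.
|B∩C|: x∈[4,8], y∈[6,8] → 4·2 = 8.
|A∩B∩C| = 8.
|A ∪ B ∪ C| = 96 − 47 + 8 = 57.00.

57.00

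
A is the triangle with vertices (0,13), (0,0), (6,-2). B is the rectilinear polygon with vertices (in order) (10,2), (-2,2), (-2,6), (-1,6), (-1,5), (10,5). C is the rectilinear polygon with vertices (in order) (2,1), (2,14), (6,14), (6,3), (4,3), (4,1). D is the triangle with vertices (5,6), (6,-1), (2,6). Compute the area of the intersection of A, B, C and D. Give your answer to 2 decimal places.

0.99

The intersection is the polygon with vertices (4,3), (4,2.5), (2.571,5), (3.2,5).
By the shoelace formula its area is 0.99.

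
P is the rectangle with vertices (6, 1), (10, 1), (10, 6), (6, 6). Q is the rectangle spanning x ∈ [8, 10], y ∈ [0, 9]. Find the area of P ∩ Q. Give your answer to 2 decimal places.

|P∩Q|: x∈[8,10], y∈[1,6] → 2·5 = 10.

10.00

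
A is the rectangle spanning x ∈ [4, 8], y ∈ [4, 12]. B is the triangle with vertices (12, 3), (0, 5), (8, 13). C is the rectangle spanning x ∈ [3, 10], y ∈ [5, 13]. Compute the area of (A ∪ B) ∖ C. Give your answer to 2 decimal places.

|A ∪ B| = 60.8333.
|(A ∪ B) ∩ C| = 43.
|(A ∪ B) ∖ C| = 60.8333 − 43 = 17.83.

17.83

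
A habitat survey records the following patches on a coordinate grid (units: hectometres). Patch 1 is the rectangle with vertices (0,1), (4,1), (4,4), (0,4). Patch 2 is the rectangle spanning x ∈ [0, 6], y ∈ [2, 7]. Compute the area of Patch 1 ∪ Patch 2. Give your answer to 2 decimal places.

34.00

By inclusion–exclusion:
Individual areas: |Patch 1| = 12, |Patch 2| = 30.
|Patch 1∩Patch 2|: x∈[0,4], y∈[2,4] → 4·2 = 8.
|Patch 1 ∪ Patch 2| = 42 − 8 = 34.00.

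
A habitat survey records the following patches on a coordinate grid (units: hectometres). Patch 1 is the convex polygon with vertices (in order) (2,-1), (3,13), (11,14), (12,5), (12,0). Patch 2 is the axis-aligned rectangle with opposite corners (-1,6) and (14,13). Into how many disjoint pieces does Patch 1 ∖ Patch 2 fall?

2

Patch 1 ∖ Patch 2 splits into 2 disjoint pieces (area 63.1944, area 4.0556).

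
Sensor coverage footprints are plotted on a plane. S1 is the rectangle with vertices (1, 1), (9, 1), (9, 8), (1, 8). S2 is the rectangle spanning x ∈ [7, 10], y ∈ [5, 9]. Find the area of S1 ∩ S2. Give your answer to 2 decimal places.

6.00

|S1∩S2|: x∈[7,9], y∈[5,8] → 2·3 = 6.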